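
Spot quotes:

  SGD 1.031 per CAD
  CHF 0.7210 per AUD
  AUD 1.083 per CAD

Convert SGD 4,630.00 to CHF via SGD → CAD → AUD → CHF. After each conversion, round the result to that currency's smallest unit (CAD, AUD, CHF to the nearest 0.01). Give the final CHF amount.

SGD 4,630.00 ÷ 1.031 = CAD 4,490.79
CAD 4,490.79 × 1.083 = AUD 4,863.53
AUD 4,863.53 × 0.7210 = CHF 3,506.61

CHF 3,506.61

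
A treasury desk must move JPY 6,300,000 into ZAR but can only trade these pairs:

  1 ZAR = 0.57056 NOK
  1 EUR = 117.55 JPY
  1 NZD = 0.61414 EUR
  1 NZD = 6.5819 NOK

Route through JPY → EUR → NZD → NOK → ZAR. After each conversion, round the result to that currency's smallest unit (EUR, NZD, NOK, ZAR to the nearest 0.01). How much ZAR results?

JPY 6,300,000 ÷ 117.55 = EUR 53,594.22
EUR 53,594.22 ÷ 0.61414 = NZD 87,267.11
NZD 87,267.11 × 6.5819 = NOK 574,383.39
NOK 574,383.39 ÷ 0.57056 = ZAR 1,006,701.12

ZAR 1,006,701.12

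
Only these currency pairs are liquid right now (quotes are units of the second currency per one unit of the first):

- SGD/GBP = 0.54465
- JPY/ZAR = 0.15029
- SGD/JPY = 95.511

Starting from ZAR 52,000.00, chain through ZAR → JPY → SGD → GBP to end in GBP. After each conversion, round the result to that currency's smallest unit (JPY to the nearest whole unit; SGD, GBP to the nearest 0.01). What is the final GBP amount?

GBP 1,973.05

ZAR 52,000.00 ÷ 0.15029 = JPY 345,998
JPY 345,998 ÷ 95.511 = SGD 3,622.60
SGD 3,622.60 × 0.54465 = GBP 1,973.05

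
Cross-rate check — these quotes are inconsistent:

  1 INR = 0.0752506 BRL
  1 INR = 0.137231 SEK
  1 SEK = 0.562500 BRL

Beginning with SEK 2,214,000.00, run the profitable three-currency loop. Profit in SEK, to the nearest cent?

Profit: SEK 57,132.15

Profitable loop is SEK → BRL → INR → SEK:
SEK 2,214,000.00 × 0.562500 = BRL 1,245,375.00
BRL 1,245,375.00 ÷ 0.0752506 = INR 16,549,701.93
INR 16,549,701.93 × 0.137231 = SEK 2,271,132.15
Profit = SEK 2,271,132.15 − SEK 2,214,000.00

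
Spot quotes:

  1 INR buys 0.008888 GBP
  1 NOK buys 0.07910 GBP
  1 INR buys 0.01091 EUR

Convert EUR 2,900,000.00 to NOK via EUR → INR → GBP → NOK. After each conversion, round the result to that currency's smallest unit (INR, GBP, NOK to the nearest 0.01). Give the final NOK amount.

NOK 29,867,633.25

EUR 2,900,000.00 ÷ 0.01091 = INR 265,811,182.40
INR 265,811,182.40 × 0.008888 = GBP 2,362,529.79
GBP 2,362,529.79 ÷ 0.07910 = NOK 29,867,633.25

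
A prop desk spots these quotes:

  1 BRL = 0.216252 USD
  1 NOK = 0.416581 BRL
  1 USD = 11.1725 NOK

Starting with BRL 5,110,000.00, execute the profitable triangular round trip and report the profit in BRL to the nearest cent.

Profitable loop is BRL → USD → NOK → BRL:
BRL 5,110,000.00 × 0.216252 = USD 1,105,047.72
USD 1,105,047.72 × 11.1725 = NOK 12,346,145.65
NOK 12,346,145.65 × 0.416581 = BRL 5,143,169.70
Profit = BRL 5,143,169.70 − BRL 5,110,000.00

Profit: BRL 33,169.70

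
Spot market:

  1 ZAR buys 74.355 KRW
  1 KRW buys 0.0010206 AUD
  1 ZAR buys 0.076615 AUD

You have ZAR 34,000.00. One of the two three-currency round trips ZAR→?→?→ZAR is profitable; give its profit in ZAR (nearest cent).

Profit: ZAR 326.30

Profitable loop is ZAR → AUD → KRW → ZAR:
ZAR 34,000.00 × 0.076615 = AUD 2,604.91
AUD 2,604.91 ÷ 0.0010206 = KRW 2,552,332
KRW 2,552,332 ÷ 74.355 = ZAR 34,326.30
Profit = ZAR 34,326.30 − ZAR 34,000.00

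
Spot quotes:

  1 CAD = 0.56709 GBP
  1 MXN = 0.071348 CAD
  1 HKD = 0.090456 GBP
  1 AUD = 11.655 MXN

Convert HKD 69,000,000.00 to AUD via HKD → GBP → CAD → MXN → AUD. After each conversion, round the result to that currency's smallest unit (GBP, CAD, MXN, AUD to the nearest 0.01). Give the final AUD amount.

AUD 13,235,501.43

HKD 69,000,000.00 × 0.090456 = GBP 6,241,464.00
GBP 6,241,464.00 ÷ 0.56709 = CAD 11,006,126.01
CAD 11,006,126.01 ÷ 0.071348 = MXN 154,259,769.16
MXN 154,259,769.16 ÷ 11.655 = AUD 13,235,501.43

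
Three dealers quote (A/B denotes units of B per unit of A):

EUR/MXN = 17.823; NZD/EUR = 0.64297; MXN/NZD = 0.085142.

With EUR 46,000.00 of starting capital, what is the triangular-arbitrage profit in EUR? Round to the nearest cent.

Profit: EUR 1,145.74

Profitable loop is EUR → NZD → MXN → EUR:
EUR 46,000.00 ÷ 0.64297 = NZD 71,543.00
NZD 71,543.00 ÷ 0.085142 = MXN 840,278.54
MXN 840,278.54 ÷ 17.823 = EUR 47,145.74
Profit = EUR 47,145.74 − EUR 46,000.00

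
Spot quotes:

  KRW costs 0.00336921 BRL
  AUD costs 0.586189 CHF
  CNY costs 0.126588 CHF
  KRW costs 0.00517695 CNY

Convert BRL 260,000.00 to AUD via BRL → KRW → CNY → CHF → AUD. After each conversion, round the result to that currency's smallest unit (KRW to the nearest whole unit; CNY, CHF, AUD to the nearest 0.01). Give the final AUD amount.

BRL 260,000.00 ÷ 0.00336921 = KRW 77,169,425
KRW 77,169,425 × 0.00517695 = CNY 399,502.25
CNY 399,502.25 × 0.126588 = CHF 50,572.19
CHF 50,572.19 ÷ 0.586189 = AUD 86,272.84

AUD 86,272.84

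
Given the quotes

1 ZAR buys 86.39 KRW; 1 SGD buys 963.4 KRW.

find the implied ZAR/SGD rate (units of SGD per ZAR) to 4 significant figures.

1 ZAR × 86.39 = 86.39 KRW
86.39 KRW ÷ 963.4 = 0.089672 SGD

ZAR/SGD = 0.08967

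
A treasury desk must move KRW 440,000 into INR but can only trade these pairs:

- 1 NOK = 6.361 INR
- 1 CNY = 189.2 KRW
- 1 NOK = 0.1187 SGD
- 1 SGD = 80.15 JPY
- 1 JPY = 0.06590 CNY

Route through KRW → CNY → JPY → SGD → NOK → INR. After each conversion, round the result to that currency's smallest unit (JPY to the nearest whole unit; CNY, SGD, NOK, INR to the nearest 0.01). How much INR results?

KRW 440,000 ÷ 189.2 = CNY 2,325.58
CNY 2,325.58 ÷ 0.06590 = JPY 35,290
JPY 35,290 ÷ 80.15 = SGD 440.30
SGD 440.30 ÷ 0.1187 = NOK 3,709.35
NOK 3,709.35 × 6.361 = INR 23,595.18

INR 23,595.18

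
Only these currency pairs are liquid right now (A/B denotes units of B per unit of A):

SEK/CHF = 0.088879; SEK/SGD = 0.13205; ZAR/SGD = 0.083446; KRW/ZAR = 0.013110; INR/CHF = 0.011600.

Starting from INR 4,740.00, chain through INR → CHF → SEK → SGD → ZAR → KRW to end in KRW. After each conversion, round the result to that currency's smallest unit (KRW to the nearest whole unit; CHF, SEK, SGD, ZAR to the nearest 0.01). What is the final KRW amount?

INR 4,740.00 × 0.011600 = CHF 54.98
CHF 54.98 ÷ 0.088879 = SEK 618.59
SEK 618.59 × 0.13205 = SGD 81.68
SGD 81.68 ÷ 0.083446 = ZAR 978.84
ZAR 978.84 ÷ 0.013110 = KRW 74,664

KRW 74,664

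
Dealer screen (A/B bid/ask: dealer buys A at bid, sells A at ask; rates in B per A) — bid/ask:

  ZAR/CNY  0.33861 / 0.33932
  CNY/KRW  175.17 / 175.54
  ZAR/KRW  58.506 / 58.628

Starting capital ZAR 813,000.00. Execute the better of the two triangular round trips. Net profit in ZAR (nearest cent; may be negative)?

Best loop ZAR → CNY → KRW → ZAR:
ZAR 813,000.00 × 0.33861 (sell ZAR at bid) = CNY 275,289.93
CNY 275,289.93 × 175.17 (sell CNY at bid) = KRW 48,222,537
KRW 48,222,537 ÷ 58.628 (buy ZAR at ask) = ZAR 822,517.18

Net profit: ZAR 9,517.18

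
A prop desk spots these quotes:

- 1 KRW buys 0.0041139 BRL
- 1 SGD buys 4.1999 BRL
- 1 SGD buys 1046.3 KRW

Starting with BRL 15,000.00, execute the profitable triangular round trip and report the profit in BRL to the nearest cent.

Profitable loop is BRL → SGD → KRW → BRL:
BRL 15,000.00 ÷ 4.1999 = SGD 3,571.51
SGD 3,571.51 × 1046.3 = KRW 3,736,875
KRW 3,736,875 × 0.0041139 = BRL 15,373.13
Profit = BRL 15,373.13 − BRL 15,000.00

Profit: BRL 373.13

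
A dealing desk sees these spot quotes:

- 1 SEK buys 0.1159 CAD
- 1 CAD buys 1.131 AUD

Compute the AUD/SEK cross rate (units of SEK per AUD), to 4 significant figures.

1 AUD ÷ 1.131 = 0.884173 CAD
0.884173 CAD ÷ 0.1159 = 7.62876 SEK

AUD/SEK = 7.629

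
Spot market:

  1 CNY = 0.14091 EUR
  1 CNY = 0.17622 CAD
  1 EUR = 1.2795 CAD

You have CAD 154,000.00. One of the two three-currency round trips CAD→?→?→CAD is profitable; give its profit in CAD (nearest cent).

Profit: CAD 3,560.60

Profitable loop is CAD → CNY → EUR → CAD:
CAD 154,000.00 ÷ 0.17622 = CNY 873,907.62
CNY 873,907.62 × 0.14091 = EUR 123,142.32
EUR 123,142.32 × 1.2795 = CAD 157,560.60
Profit = CAD 157,560.60 − CAD 154,000.00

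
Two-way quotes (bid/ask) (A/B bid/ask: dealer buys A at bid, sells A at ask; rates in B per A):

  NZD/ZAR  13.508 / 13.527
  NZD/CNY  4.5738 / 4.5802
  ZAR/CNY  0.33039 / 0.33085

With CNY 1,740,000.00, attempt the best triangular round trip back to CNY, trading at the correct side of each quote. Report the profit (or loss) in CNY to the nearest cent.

Net profit: CNY 38,253.98

Best loop CNY → ZAR → NZD → CNY:
CNY 1,740,000.00 ÷ 0.33085 (buy ZAR at ask) = ZAR 5,259,180.90
ZAR 5,259,180.90 ÷ 13.527 (buy NZD at ask) = NZD 388,791.37
NZD 388,791.37 × 4.5738 (sell NZD at bid) = CNY 1,778,253.98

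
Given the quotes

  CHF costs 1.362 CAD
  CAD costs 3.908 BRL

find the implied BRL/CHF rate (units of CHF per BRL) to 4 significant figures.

1 BRL ÷ 3.908 = 0.255885 CAD
0.255885 CAD ÷ 1.362 = 0.187875 CHF

BRL/CHF = 0.1879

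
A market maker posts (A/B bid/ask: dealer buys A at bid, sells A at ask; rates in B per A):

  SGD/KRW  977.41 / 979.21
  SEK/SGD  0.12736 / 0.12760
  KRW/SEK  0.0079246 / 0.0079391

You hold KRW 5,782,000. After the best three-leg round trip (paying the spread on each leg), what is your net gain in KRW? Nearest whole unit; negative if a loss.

Best loop KRW → SGD → SEK → KRW:
KRW 5,782,000 ÷ 979.21 (buy SGD at ask) = SGD 5,904.76
SGD 5,904.76 ÷ 0.12760 (buy SEK at ask) = SEK 46,275.55
SEK 46,275.55 ÷ 0.0079391 (buy KRW at ask) = KRW 5,828,815

Net profit: KRW 46,815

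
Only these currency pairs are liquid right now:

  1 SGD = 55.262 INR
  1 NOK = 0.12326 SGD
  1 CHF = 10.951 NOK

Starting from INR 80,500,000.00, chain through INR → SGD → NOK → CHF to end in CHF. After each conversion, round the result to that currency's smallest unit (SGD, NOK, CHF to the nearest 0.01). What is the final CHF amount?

CHF 1,079,178.64

INR 80,500,000.00 ÷ 55.262 = SGD 1,456,697.19
SGD 1,456,697.19 ÷ 0.12326 = NOK 11,818,085.27
NOK 11,818,085.27 ÷ 10.951 = CHF 1,079,178.64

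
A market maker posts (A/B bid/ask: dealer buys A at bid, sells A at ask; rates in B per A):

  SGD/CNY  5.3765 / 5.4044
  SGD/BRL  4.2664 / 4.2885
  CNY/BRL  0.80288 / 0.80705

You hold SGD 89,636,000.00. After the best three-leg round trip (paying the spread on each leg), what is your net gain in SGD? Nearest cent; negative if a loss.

Net profit: SGD 589,094.02

Best loop SGD → CNY → BRL → SGD:
SGD 89,636,000.00 × 5.3765 (sell SGD at bid) = CNY 481,927,954.00
CNY 481,927,954.00 × 0.80288 (sell CNY at bid) = BRL 386,930,315.71
BRL 386,930,315.71 ÷ 4.2885 (buy SGD at ask) = SGD 90,225,094.02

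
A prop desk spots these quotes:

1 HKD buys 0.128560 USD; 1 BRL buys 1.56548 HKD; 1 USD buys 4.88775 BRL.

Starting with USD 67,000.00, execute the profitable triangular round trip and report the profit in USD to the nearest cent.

Profit: USD 1,110.24

Profitable loop is USD → HKD → BRL → USD:
USD 67,000.00 ÷ 0.128560 = HKD 521,157.44
HKD 521,157.44 ÷ 1.56548 = BRL 332,905.84
BRL 332,905.84 ÷ 4.88775 = USD 68,110.24
Profit = USD 68,110.24 − USD 67,000.00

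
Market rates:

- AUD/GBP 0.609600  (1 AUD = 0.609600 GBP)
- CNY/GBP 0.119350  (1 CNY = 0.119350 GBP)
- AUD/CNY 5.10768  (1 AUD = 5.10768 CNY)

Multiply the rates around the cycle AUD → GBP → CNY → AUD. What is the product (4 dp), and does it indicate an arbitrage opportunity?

Around AUD → GBP → CNY → AUD: 1 × 0.609600 ÷ 0.119350 ÷ 5.10768 = 0.999997
Product ≈ 1 (deviation 0.000%, within rounding noise).

1.0000 (no arbitrage)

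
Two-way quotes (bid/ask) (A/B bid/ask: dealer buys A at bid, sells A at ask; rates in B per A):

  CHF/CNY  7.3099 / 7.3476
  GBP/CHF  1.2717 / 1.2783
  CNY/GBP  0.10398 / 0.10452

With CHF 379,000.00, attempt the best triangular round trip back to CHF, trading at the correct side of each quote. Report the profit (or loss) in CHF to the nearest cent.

Best loop CHF → GBP → CNY → CHF:
CHF 379,000.00 ÷ 1.2783 (buy GBP at ask) = GBP 296,487.52
GBP 296,487.52 ÷ 0.10452 (buy CNY at ask) = CNY 2,836,658.27
CNY 2,836,658.27 ÷ 7.3476 (buy CHF at ask) = CHF 386,065.96

Net profit: CHF 7,065.96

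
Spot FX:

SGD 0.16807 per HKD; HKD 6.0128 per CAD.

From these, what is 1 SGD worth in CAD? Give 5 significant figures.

1 SGD ÷ 0.16807 = 5.9499 HKD
5.9499 HKD ÷ 6.0128 = 0.989539 CAD

SGD/CAD = 0.98954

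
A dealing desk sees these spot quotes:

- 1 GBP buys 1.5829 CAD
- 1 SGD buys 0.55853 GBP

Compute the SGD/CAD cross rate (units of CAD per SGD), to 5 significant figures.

1 SGD × 0.55853 = 0.55853 GBP
0.55853 GBP × 1.5829 = 0.884097 CAD

SGD/CAD = 0.88410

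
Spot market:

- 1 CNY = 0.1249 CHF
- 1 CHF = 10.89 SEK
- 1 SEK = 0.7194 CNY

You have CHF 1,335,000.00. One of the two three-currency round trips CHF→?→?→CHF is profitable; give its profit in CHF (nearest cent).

Profitable loop is CHF → CNY → SEK → CHF:
CHF 1,335,000.00 ÷ 0.1249 = CNY 10,688,550.84
CNY 10,688,550.84 ÷ 0.7194 = SEK 14,857,590.83
SEK 14,857,590.83 ÷ 10.89 = CHF 1,364,333.41
Profit = CHF 1,364,333.41 − CHF 1,335,000.00

Profit: CHF 29,333.41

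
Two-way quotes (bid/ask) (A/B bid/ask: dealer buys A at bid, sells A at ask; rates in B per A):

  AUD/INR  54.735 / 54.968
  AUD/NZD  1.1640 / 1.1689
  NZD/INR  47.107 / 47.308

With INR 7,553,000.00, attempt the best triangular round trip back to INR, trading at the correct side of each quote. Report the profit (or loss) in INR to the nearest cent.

Best loop INR → AUD → NZD → INR:
INR 7,553,000.00 ÷ 54.968 (buy AUD at ask) = AUD 137,407.22
AUD 137,407.22 × 1.1640 (sell AUD at bid) = NZD 159,942.00
NZD 159,942.00 × 47.107 (sell NZD at bid) = INR 7,534,387.92

Net result: INR -18,612.08 (no profitable arbitrage after spreads)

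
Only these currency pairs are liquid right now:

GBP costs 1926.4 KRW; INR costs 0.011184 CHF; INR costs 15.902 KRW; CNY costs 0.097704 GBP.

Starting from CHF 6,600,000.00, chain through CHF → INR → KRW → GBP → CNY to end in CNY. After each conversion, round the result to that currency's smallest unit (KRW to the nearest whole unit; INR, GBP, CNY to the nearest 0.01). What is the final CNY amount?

CHF 6,600,000.00 ÷ 0.011184 = INR 590,128,755.36
INR 590,128,755.36 × 15.902 = KRW 9,384,227,468
KRW 9,384,227,468 ÷ 1926.4 = GBP 4,871,380.54
GBP 4,871,380.54 ÷ 0.097704 = CNY 49,858,557.89

CNY 49,858,557.89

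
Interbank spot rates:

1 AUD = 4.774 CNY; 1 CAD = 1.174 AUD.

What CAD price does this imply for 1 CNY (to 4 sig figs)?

CNY/CAD = 0.1784

1 CNY ÷ 4.774 = 0.209468 AUD
0.209468 AUD ÷ 1.174 = 0.178422 CAD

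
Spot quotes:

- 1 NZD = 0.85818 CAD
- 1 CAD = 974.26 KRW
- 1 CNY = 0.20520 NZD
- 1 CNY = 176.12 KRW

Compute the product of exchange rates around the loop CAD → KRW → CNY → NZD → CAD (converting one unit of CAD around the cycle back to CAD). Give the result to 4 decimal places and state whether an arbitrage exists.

0.9741 (arbitrage exists)

Around CAD → KRW → CNY → NZD → CAD: 1 × 974.26 ÷ 176.12 × 0.20520 × 0.85818 = 0.974141
Product < 1; profitable direction is CAD → NZD → CNY → KRW → CAD.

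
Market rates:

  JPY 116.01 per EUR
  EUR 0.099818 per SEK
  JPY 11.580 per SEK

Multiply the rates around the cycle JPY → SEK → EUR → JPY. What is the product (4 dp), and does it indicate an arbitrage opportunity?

Around JPY → SEK → EUR → JPY: 1 ÷ 11.580 × 0.099818 × 116.01 = 0.999990
Product ≈ 1 (deviation 0.001%, within rounding noise).

1.0000 (no arbitrage)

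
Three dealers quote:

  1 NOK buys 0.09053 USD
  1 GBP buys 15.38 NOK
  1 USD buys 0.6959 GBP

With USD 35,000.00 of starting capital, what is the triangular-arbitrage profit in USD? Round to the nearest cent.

Profitable loop is USD → NOK → GBP → USD:
USD 35,000.00 ÷ 0.09053 = NOK 386,612.17
NOK 386,612.17 ÷ 15.38 = GBP 25,137.33
GBP 25,137.33 ÷ 0.6959 = USD 36,122.05
Profit = USD 36,122.05 − USD 35,000.00

Profit: USD 1,122.05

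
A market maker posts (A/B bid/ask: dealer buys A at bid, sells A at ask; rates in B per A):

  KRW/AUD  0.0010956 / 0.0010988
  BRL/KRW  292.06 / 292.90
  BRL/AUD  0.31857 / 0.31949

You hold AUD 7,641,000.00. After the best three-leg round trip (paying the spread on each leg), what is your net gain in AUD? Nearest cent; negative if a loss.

Net profit: AUD 11,741.34

Best loop AUD → BRL → KRW → AUD:
AUD 7,641,000.00 ÷ 0.31949 (buy BRL at ask) = BRL 23,916,241.51
BRL 23,916,241.51 × 292.06 (sell BRL at bid) = KRW 6,984,977,495
KRW 6,984,977,495 × 0.0010956 (sell KRW at bid) = AUD 7,652,741.34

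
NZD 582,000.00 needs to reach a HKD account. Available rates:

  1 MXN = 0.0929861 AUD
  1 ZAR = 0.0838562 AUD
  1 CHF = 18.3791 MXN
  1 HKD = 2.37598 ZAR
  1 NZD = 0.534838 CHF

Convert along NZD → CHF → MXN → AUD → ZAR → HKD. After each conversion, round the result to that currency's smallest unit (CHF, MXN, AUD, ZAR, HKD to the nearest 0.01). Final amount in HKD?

NZD 582,000.00 × 0.534838 = CHF 311,275.72
CHF 311,275.72 × 18.3791 = MXN 5,720,967.59
MXN 5,720,967.59 × 0.0929861 = AUD 531,970.46
AUD 531,970.46 ÷ 0.0838562 = ZAR 6,343,841.72
ZAR 6,343,841.72 ÷ 2.37598 = HKD 2,669,989.53

HKD 2,669,989.53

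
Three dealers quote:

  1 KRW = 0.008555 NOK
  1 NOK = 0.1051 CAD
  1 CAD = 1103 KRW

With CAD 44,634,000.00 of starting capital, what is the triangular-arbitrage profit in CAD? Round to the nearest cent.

Profit: CAD 371,704.75

Profitable loop is CAD → NOK → KRW → CAD:
CAD 44,634,000.00 ÷ 0.1051 = NOK 424,681,255.95
NOK 424,681,255.95 ÷ 0.008555 = KRW 49,641,292,337
KRW 49,641,292,337 ÷ 1103 = CAD 45,005,704.75
Profit = CAD 45,005,704.75 − CAD 44,634,000.00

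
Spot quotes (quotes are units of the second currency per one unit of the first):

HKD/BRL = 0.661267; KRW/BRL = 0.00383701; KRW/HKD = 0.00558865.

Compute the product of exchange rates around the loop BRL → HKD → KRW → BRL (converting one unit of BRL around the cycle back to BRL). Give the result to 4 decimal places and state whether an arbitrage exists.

Around BRL → HKD → KRW → BRL: 1 ÷ 0.661267 ÷ 0.00558865 × 0.00383701 = 1.038267
Product > 1; profitable direction is BRL → HKD → KRW → BRL.

1.0383 (arbitrage exists)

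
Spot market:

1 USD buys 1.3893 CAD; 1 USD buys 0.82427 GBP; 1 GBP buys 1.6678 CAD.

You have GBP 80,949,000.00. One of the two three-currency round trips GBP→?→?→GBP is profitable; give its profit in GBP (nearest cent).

Profit: GBP 858,677.00

Profitable loop is GBP → USD → CAD → GBP:
GBP 80,949,000.00 ÷ 0.82427 = USD 98,206,898.23
USD 98,206,898.23 × 1.3893 = CAD 136,438,843.70
CAD 136,438,843.70 ÷ 1.6678 = GBP 81,807,677.00
Profit = GBP 81,807,677.00 − GBP 80,949,000.00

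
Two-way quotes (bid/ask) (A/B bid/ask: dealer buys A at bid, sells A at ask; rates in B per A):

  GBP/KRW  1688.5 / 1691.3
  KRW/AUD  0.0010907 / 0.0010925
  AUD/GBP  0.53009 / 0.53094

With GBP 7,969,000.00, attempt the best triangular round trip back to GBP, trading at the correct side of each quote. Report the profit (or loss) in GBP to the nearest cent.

Net profit: GBP 153,996.89

Best loop GBP → AUD → KRW → GBP:
GBP 7,969,000.00 ÷ 0.53094 (buy AUD at ask) = AUD 15,009,228.91
AUD 15,009,228.91 ÷ 0.0010925 (buy KRW at ask) = KRW 13,738,424,636
KRW 13,738,424,636 ÷ 1691.3 (buy GBP at ask) = GBP 8,122,996.89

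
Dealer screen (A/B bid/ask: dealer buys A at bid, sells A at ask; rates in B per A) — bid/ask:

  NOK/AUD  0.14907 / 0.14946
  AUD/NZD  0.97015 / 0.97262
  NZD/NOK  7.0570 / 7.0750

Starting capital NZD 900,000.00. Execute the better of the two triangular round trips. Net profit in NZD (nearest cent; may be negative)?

Best loop NZD → NOK → AUD → NZD:
NZD 900,000.00 × 7.0570 (sell NZD at bid) = NOK 6,351,300.00
NOK 6,351,300.00 × 0.14907 (sell NOK at bid) = AUD 946,788.29
AUD 946,788.29 × 0.97015 (sell AUD at bid) = NZD 918,526.66

Net profit: NZD 18,526.66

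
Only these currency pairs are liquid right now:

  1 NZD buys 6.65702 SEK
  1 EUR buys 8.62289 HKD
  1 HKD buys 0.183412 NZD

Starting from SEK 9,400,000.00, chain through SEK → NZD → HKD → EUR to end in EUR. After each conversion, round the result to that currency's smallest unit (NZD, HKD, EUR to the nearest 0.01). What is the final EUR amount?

SEK 9,400,000.00 ÷ 6.65702 = NZD 1,412,043.23
NZD 1,412,043.23 ÷ 0.183412 = HKD 7,698,750.52
HKD 7,698,750.52 ÷ 8.62289 = EUR 892,827.18

EUR 892,827.18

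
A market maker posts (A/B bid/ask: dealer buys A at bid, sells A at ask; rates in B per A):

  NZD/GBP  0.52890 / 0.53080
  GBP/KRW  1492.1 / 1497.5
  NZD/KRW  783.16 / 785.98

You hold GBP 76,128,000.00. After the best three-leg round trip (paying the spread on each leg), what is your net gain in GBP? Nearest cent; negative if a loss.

Best loop GBP → KRW → NZD → GBP:
GBP 76,128,000.00 × 1492.1 (sell GBP at bid) = KRW 113,590,588,800
KRW 113,590,588,800 ÷ 785.98 (buy NZD at ask) = NZD 144,520,965.93
NZD 144,520,965.93 × 0.52890 (sell NZD at bid) = GBP 76,437,138.88

Net profit: GBP 309,138.88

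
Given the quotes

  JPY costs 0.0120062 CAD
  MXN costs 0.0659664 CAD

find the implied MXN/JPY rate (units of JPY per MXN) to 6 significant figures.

MXN/JPY = 5.49436

1 MXN × 0.0659664 = 0.0659664 CAD
0.0659664 CAD ÷ 0.0120062 = 5.49436 JPY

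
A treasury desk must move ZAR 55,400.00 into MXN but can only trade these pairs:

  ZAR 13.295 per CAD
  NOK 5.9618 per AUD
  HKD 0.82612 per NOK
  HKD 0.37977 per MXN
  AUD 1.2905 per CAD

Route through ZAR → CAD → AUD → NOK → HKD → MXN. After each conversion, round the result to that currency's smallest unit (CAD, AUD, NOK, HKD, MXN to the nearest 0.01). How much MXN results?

MXN 69,739.61

ZAR 55,400.00 ÷ 13.295 = CAD 4,166.98
CAD 4,166.98 × 1.2905 = AUD 5,377.49
AUD 5,377.49 × 5.9618 = NOK 32,059.52
NOK 32,059.52 × 0.82612 = HKD 26,485.01
HKD 26,485.01 ÷ 0.37977 = MXN 69,739.61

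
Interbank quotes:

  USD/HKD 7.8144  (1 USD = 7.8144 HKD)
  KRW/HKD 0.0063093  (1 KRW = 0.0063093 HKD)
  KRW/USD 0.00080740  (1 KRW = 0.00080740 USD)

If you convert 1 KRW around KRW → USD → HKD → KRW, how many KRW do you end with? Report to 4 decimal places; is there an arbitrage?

Around KRW → USD → HKD → KRW: 1 × 0.00080740 × 7.8144 ÷ 0.0063093 = 1.000007
Product ≈ 1 (deviation 0.001%, within rounding noise).

1.0000 (no arbitrage)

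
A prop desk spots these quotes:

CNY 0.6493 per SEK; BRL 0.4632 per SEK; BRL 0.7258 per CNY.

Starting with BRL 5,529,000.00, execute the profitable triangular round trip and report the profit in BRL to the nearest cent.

Profit: BRL 96,231.58

Profitable loop is BRL → SEK → CNY → BRL:
BRL 5,529,000.00 ÷ 0.4632 = SEK 11,936,528.50
SEK 11,936,528.50 × 0.6493 = CNY 7,750,387.95
CNY 7,750,387.95 × 0.7258 = BRL 5,625,231.58
Profit = BRL 5,625,231.58 − BRL 5,529,000.00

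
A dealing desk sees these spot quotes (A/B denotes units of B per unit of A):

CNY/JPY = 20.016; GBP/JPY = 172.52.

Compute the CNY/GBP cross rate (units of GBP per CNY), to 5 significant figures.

CNY/GBP = 0.11602

1 CNY × 20.016 = 20.016 JPY
20.016 JPY ÷ 172.52 = 0.116021 GBP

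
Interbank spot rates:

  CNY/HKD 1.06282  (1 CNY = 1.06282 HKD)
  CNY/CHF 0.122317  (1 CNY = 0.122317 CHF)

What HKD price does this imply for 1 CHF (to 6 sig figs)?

CHF/HKD = 8.68906

1 CHF ÷ 0.122317 = 8.17548 CNY
8.17548 CNY × 1.06282 = 8.68906 HKD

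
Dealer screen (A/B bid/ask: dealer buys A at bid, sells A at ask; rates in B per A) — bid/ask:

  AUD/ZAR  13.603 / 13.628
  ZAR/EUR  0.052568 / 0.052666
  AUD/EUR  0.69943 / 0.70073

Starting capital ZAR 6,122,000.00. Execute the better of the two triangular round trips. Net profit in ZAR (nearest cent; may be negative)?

Best loop ZAR → EUR → AUD → ZAR:
ZAR 6,122,000.00 × 0.052568 (sell ZAR at bid) = EUR 321,821.30
EUR 321,821.30 ÷ 0.70073 (buy AUD at ask) = AUD 459,265.76
AUD 459,265.76 × 13.603 (sell AUD at bid) = ZAR 6,247,392.13

Net profit: ZAR 125,392.13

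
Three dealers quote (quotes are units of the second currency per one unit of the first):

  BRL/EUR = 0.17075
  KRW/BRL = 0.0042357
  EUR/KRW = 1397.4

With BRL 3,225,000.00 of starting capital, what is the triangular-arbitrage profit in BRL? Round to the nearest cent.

Profit: BRL 34,390.26

Profitable loop is BRL → EUR → KRW → BRL:
BRL 3,225,000.00 × 0.17075 = EUR 550,668.75
EUR 550,668.75 × 1397.4 = KRW 769,504,511
KRW 769,504,511 × 0.0042357 = BRL 3,259,390.26
Profit = BRL 3,259,390.26 − BRL 3,225,000.00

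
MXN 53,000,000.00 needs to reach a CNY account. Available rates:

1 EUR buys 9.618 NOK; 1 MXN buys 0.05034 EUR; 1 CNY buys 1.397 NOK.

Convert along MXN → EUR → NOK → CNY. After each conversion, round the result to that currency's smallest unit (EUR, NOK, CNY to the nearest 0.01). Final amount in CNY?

MXN 53,000,000.00 × 0.05034 = EUR 2,668,020.00
EUR 2,668,020.00 × 9.618 = NOK 25,661,016.36
NOK 25,661,016.36 ÷ 1.397 = CNY 18,368,658.81

CNY 18,368,658.81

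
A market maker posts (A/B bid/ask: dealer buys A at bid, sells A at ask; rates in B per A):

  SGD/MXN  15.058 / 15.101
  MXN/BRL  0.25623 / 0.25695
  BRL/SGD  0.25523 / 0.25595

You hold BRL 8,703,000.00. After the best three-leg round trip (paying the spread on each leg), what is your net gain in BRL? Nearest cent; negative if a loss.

Net profit: BRL 60,135.36

Best loop BRL → MXN → SGD → BRL:
BRL 8,703,000.00 ÷ 0.25695 (buy MXN at ask) = MXN 33,870,402.80
MXN 33,870,402.80 ÷ 15.101 (buy SGD at ask) = SGD 2,242,924.50
SGD 2,242,924.50 ÷ 0.25595 (buy BRL at ask) = BRL 8,763,135.36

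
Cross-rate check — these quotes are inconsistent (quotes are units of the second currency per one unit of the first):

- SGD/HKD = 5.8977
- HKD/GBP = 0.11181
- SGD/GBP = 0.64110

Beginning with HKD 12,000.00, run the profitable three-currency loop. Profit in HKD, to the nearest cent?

Profit: HKD 342.95

Profitable loop is HKD → GBP → SGD → HKD:
HKD 12,000.00 × 0.11181 = GBP 1,341.72
GBP 1,341.72 ÷ 0.64110 = SGD 2,092.84
SGD 2,092.84 × 5.8977 = HKD 12,342.95
Profit = HKD 12,342.95 − HKD 12,000.00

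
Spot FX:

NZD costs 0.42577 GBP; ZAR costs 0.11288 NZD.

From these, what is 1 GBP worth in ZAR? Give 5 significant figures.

GBP/ZAR = 20.807

1 GBP ÷ 0.42577 = 2.34869 NZD
2.34869 NZD ÷ 0.11288 = 20.8069 ZAR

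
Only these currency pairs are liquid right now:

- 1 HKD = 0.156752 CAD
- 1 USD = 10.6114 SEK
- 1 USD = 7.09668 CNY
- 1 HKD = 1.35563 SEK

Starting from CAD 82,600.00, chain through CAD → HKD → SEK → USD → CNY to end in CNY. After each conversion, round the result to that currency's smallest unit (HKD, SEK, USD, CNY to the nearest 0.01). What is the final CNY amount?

CAD 82,600.00 ÷ 0.156752 = HKD 526,947.02
HKD 526,947.02 × 1.35563 = SEK 714,345.19
SEK 714,345.19 ÷ 10.6114 = USD 67,318.66
USD 67,318.66 × 7.09668 = CNY 477,738.99

CNY 477,738.99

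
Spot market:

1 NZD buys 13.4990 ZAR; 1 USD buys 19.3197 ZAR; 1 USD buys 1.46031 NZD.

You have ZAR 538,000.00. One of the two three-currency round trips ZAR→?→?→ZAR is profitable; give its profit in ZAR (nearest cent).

Profit: ZAR 10,944.65

Profitable loop is ZAR → USD → NZD → ZAR:
ZAR 538,000.00 ÷ 19.3197 = USD 27,847.22
USD 27,847.22 × 1.46031 = NZD 40,665.58
NZD 40,665.58 × 13.4990 = ZAR 548,944.65
Profit = ZAR 548,944.65 − ZAR 538,000.00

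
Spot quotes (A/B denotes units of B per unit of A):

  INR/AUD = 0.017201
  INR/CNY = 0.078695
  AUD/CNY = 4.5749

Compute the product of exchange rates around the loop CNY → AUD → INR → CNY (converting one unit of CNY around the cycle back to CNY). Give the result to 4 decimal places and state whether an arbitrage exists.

Around CNY → AUD → INR → CNY: 1 ÷ 4.5749 ÷ 0.017201 × 0.078695 = 1.000027
Product ≈ 1 (deviation 0.003%, within rounding noise).

1.0000 (no arbitrage)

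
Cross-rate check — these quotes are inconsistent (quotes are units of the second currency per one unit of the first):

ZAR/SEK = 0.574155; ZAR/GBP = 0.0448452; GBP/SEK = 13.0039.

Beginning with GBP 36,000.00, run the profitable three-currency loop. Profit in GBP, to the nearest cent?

Profitable loop is GBP → SEK → ZAR → GBP:
GBP 36,000.00 × 13.0039 = SEK 468,140.40
SEK 468,140.40 ÷ 0.574155 = ZAR 815,355.44
ZAR 815,355.44 × 0.0448452 = GBP 36,564.78
Profit = GBP 36,564.78 − GBP 36,000.00

Profit: GBP 564.78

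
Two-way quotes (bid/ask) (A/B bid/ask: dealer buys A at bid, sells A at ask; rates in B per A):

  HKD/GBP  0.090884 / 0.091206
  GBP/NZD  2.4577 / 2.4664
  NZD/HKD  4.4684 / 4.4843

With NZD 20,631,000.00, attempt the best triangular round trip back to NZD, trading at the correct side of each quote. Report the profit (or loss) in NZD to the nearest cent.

Net result: NZD -39,469.63 (no profitable arbitrage after spreads)

Best loop NZD → HKD → GBP → NZD:
NZD 20,631,000.00 × 4.4684 (sell NZD at bid) = HKD 92,187,560.40
HKD 92,187,560.40 × 0.090884 (sell HKD at bid) = GBP 8,378,374.24
GBP 8,378,374.24 × 2.4577 (sell GBP at bid) = NZD 20,591,530.37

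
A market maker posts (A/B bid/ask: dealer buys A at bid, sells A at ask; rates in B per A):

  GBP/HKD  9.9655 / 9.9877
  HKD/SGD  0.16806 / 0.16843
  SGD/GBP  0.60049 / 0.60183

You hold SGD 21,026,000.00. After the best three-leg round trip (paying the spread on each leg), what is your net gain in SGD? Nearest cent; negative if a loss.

Net profit: SGD 119,886.28

Best loop SGD → GBP → HKD → SGD:
SGD 21,026,000.00 × 0.60049 (sell SGD at bid) = GBP 12,625,902.74
GBP 12,625,902.74 × 9.9655 (sell GBP at bid) = HKD 125,823,433.76
HKD 125,823,433.76 × 0.16806 (sell HKD at bid) = SGD 21,145,886.28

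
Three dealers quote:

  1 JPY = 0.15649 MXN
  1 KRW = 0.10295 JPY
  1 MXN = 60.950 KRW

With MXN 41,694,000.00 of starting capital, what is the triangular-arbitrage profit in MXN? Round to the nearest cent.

Profit: MXN 766,676.63

Profitable loop is MXN → JPY → KRW → MXN:
MXN 41,694,000.00 ÷ 0.15649 = JPY 266,432,360
JPY 266,432,360 ÷ 0.10295 = KRW 2,587,978,241
KRW 2,587,978,241 ÷ 60.950 = MXN 42,460,676.63
Profit = MXN 42,460,676.63 − MXN 41,694,000.00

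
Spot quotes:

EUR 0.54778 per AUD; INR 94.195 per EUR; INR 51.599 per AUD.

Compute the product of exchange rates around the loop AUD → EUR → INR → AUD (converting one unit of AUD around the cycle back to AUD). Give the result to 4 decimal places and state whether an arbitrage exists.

1.0000 (no arbitrage)

Around AUD → EUR → INR → AUD: 1 × 0.54778 × 94.195 ÷ 51.599 = 0.999983
Product ≈ 1 (deviation 0.002%, within rounding noise).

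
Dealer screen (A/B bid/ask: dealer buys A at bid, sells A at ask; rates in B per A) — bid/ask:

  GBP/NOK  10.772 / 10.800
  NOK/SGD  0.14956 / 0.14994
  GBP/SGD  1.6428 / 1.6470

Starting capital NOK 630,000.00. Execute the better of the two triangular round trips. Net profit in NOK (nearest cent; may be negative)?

Best loop NOK → GBP → SGD → NOK:
NOK 630,000.00 ÷ 10.800 (buy GBP at ask) = GBP 58,333.33
GBP 58,333.33 × 1.6428 (sell GBP at bid) = SGD 95,830.00
SGD 95,830.00 ÷ 0.14994 (buy NOK at ask) = NOK 639,122.32

Net profit: NOK 9,122.32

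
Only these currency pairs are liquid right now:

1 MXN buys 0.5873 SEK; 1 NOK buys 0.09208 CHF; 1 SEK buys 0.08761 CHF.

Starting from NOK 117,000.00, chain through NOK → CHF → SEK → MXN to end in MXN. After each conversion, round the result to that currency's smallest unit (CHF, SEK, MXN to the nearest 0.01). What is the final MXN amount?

MXN 209,381.10

NOK 117,000.00 × 0.09208 = CHF 10,773.36
CHF 10,773.36 ÷ 0.08761 = SEK 122,969.52
SEK 122,969.52 ÷ 0.5873 = MXN 209,381.10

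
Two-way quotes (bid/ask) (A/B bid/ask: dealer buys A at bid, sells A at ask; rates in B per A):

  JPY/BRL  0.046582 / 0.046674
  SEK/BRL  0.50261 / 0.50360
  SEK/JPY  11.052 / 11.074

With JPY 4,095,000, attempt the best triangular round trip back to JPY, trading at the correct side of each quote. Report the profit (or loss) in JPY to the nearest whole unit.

Best loop JPY → BRL → SEK → JPY:
JPY 4,095,000 × 0.046582 (sell JPY at bid) = BRL 190,753.29
BRL 190,753.29 ÷ 0.50360 (buy SEK at ask) = SEK 378,779.37
SEK 378,779.37 × 11.052 (sell SEK at bid) = JPY 4,186,270

Net profit: JPY 91,270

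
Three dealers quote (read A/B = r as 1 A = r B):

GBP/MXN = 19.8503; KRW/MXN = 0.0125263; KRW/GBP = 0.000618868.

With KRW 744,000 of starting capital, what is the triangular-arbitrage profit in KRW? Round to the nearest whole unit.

Profit: KRW 14,631

Profitable loop is KRW → MXN → GBP → KRW:
KRW 744,000 × 0.0125263 = MXN 9,319.57
MXN 9,319.57 ÷ 19.8503 = GBP 469.49
GBP 469.49 ÷ 0.000618868 = KRW 758,631
Profit = KRW 758,631 − KRW 744,000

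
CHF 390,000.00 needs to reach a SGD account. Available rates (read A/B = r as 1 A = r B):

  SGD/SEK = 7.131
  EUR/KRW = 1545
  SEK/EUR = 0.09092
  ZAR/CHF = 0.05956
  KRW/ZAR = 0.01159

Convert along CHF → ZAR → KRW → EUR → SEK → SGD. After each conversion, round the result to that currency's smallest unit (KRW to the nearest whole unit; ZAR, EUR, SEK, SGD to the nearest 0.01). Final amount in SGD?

CHF 390,000.00 ÷ 0.05956 = ZAR 6,548,018.80
ZAR 6,548,018.80 ÷ 0.01159 = KRW 564,971,424
KRW 564,971,424 ÷ 1545 = EUR 365,677.30
EUR 365,677.30 ÷ 0.09092 = SEK 4,021,967.66
SEK 4,021,967.66 ÷ 7.131 = SGD 564,011.73

SGD 564,011.73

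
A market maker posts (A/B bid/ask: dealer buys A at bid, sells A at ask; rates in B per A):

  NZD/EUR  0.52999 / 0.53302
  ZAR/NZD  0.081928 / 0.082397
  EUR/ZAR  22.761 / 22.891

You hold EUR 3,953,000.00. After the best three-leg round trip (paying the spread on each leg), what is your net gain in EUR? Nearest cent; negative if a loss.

Best loop EUR → NZD → ZAR → EUR:
EUR 3,953,000.00 ÷ 0.53302 (buy NZD at ask) = NZD 7,416,232.04
NZD 7,416,232.04 ÷ 0.082397 (buy ZAR at ask) = ZAR 90,006,092.90
ZAR 90,006,092.90 ÷ 22.891 (buy EUR at ask) = EUR 3,931,942.37

Net result: EUR -21,057.63 (no profitable arbitrage after spreads)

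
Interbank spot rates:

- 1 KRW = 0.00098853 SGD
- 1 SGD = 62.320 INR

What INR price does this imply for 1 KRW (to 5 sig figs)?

1 KRW × 0.00098853 = 0.00098853 SGD
0.00098853 SGD × 62.320 = 0.0616052 INR

KRW/INR = 0.061605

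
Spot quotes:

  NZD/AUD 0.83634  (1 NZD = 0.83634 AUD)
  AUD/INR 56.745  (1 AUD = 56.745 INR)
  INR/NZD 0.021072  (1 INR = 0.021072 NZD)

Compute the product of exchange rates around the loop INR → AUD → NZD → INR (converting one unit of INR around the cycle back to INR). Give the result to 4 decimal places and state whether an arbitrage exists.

1.0000 (no arbitrage)

Around INR → AUD → NZD → INR: 1 ÷ 56.745 ÷ 0.83634 ÷ 0.021072 = 0.999963
Product ≈ 1 (deviation 0.004%, within rounding noise).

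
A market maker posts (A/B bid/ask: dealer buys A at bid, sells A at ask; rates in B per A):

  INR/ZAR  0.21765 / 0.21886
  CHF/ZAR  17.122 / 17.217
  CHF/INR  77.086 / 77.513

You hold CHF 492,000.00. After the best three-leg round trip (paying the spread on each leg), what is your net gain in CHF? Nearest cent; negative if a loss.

Net profit: CHF 4,567.91

Best loop CHF → ZAR → INR → CHF:
CHF 492,000.00 × 17.122 (sell CHF at bid) = ZAR 8,424,024.00
ZAR 8,424,024.00 ÷ 0.21886 (buy INR at ask) = INR 38,490,468.79
INR 38,490,468.79 ÷ 77.513 (buy CHF at ask) = CHF 496,567.91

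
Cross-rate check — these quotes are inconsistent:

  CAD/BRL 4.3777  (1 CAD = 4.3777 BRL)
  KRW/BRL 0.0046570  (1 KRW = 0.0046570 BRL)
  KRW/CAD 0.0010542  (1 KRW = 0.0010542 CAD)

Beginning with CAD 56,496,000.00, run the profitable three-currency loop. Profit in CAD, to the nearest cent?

Profit: CAD 514,510.49

Profitable loop is CAD → KRW → BRL → CAD:
CAD 56,496,000.00 ÷ 0.0010542 = KRW 53,591,348,890
KRW 53,591,348,890 × 0.0046570 = BRL 249,574,911.78
BRL 249,574,911.78 ÷ 4.3777 = CAD 57,010,510.49
Profit = CAD 57,010,510.49 − CAD 56,496,000.00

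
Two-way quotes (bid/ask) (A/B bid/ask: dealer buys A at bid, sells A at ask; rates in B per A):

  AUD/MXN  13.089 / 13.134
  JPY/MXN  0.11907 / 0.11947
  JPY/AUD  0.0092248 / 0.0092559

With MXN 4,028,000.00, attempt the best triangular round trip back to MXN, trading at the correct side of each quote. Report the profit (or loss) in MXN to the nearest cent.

Net profit: MXN 42,933.66

Best loop MXN → JPY → AUD → MXN:
MXN 4,028,000.00 ÷ 0.11947 (buy JPY at ask) = JPY 33,715,577
JPY 33,715,577 × 0.0092248 (sell JPY at bid) = AUD 311,019.46
AUD 311,019.46 × 13.089 (sell AUD at bid) = MXN 4,070,933.66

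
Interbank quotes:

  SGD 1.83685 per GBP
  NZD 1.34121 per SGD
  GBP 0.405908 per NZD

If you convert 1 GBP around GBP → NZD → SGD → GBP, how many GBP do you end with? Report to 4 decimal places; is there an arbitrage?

Around GBP → NZD → SGD → GBP: 1 ÷ 0.405908 ÷ 1.34121 ÷ 1.83685 = 1.000004
Product ≈ 1 (deviation 0.000%, within rounding noise).

1.0000 (no arbitrage)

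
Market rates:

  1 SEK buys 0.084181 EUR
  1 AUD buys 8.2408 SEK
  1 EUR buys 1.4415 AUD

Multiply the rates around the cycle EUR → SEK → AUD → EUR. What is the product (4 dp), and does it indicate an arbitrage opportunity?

Around EUR → SEK → AUD → EUR: 1 ÷ 0.084181 ÷ 8.2408 ÷ 1.4415 = 1.000004
Product ≈ 1 (deviation 0.000%, within rounding noise).

1.0000 (no arbitrage)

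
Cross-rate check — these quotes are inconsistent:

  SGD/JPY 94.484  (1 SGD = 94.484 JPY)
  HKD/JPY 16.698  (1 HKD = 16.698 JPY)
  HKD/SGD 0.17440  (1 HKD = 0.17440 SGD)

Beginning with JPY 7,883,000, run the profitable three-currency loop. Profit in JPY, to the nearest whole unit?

Profit: JPY 105,242

Profitable loop is JPY → SGD → HKD → JPY:
JPY 7,883,000 ÷ 94.484 = SGD 83,432.12
SGD 83,432.12 ÷ 0.17440 = HKD 478,395.16
HKD 478,395.16 × 16.698 = JPY 7,988,242
Profit = JPY 7,988,242 − JPY 7,883,000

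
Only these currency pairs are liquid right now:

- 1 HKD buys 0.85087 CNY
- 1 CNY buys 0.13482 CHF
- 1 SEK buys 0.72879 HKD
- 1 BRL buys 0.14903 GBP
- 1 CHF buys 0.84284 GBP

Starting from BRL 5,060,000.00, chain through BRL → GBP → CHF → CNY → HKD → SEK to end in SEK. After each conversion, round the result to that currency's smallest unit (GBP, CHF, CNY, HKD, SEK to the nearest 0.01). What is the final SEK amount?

BRL 5,060,000.00 × 0.14903 = GBP 754,091.80
GBP 754,091.80 ÷ 0.84284 = CHF 894,703.38
CHF 894,703.38 ÷ 0.13482 = CNY 6,636,280.82
CNY 6,636,280.82 ÷ 0.85087 = HKD 7,799,406.28
HKD 7,799,406.28 ÷ 0.72879 = SEK 10,701,856.89

SEK 10,701,856.89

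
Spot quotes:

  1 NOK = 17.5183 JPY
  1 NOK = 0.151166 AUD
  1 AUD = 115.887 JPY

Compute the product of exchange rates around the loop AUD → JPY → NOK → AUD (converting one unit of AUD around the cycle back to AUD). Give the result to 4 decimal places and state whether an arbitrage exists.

1.0000 (no arbitrage)

Around AUD → JPY → NOK → AUD: 1 × 115.887 ÷ 17.5183 × 0.151166 = 0.999993
Product ≈ 1 (deviation 0.001%, within rounding noise).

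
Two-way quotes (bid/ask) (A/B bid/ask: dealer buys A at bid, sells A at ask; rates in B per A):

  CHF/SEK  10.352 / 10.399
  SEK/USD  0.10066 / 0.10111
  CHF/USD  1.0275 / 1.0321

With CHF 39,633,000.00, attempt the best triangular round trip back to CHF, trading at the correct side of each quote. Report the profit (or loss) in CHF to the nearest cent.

Net profit: CHF 381,404.55

Best loop CHF → SEK → USD → CHF:
CHF 39,633,000.00 × 10.352 (sell CHF at bid) = SEK 410,280,816.00
SEK 410,280,816.00 × 0.10066 (sell SEK at bid) = USD 41,298,866.94
USD 41,298,866.94 ÷ 1.0321 (buy CHF at ask) = CHF 40,014,404.55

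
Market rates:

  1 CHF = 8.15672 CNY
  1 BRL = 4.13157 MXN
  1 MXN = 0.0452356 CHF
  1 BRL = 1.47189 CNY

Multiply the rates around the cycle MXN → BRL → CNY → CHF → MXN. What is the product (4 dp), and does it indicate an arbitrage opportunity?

0.9655 (arbitrage exists)

Around MXN → BRL → CNY → CHF → MXN: 1 ÷ 4.13157 × 1.47189 ÷ 8.15672 ÷ 0.0452356 = 0.965527
Product < 1; profitable direction is MXN → CHF → CNY → BRL → MXN.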